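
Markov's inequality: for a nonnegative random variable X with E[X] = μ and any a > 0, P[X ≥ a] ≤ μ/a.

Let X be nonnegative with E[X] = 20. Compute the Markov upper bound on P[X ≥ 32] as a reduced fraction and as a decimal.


μ = E[X] = 20, a = 32.
Markov: P[X ≥ 32] ≤ μ/a = (20)/32 = 5/8.
Numerically: ≈ 0.6250.
(Since a = 32 > μ = 20.0000, the bound 5/8 is < 1 and informative.)

P[X ≥ 32] ≤ 5/8 ≈ 0.6250.


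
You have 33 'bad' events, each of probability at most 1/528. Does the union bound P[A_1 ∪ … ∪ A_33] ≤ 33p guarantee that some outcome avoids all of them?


Union bound: P[∪_{i=1}^{33} A_i] ≤ Σ_i P[A_i] ≤ 33·p = 33·(1/528) = 1/16.
Numerically: 1/16 ≈ 0.06250.
Is 1/16 < 1? YES.
Since P[∪ A_i] ≤ 1/16 < 1, the complement has P[∩ A_i^c] ≥ 1 − 1/16 = 15/16 > 0, so some outcome avoids every A_i.

33·p = 1/16 ≈ 0.06250; existence CERTIFIED by the union bound.


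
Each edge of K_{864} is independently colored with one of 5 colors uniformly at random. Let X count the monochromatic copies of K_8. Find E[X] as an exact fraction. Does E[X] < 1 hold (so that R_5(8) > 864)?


E[X] = C(864, 8) · 5^{1 − 28} = 7455455062926006708 · 5^{−27} = 7455455062926006708/7450580596923828125.
As a reduced fraction: E[X] = 7455455062926006708/7450580596923828125 ≈ 1.0006542.
Is E[X] < 1? NO.
Since E[X] ≥ 1, the first-moment bound is inconclusive at n = 864; it does NOT by itself certify R_5(8) > 864.

E[X] = 7455455062926006708/7450580596923828125 ≈ 1.0006542; E[X] ≥ 1; first-moment method inconclusive here.


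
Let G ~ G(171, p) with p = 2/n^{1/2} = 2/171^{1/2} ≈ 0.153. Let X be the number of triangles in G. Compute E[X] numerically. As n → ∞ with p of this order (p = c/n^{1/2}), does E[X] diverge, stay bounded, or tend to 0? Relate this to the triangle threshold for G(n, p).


Number of potential triangles: C(171, 3) = 818805.
Each occurs with probability p³ ≈ (0.153)³ ≈ 3.57763e-03.
By linearity: E[X] = C(171, 3)·p³ ≈ 818805 · 3.57763e-03 ≈ 2929.384.
Since α = 1/2 < 1, p = c/n^{1/2} ≫ 1/n is above the triangle threshold p ~ 1/n. Asymptotically E[X] ~ (c³/6)·n^{3(1−α)} = (2³/6)·n^{1.5} → ∞; triangles are abundant w.h.p.

E[X] ≈ 2929.384; in regime p = Θ(1/n^{1/2}) E[X] diverges (above the triangle threshold p ~ 1/n).


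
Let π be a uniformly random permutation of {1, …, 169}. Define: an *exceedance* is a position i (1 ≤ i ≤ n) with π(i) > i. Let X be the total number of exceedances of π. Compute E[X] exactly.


Write X = Σ_{i=1}^{169} X_i, where X_i = 1_{π(i) > i}.
For each fixed i, π(i) is uniform over {1, …, 169} (marginal of a uniform permutation), so P[π(i) > i] = (n − i)/n. Summing: Σ_{i=1}^{169} (n − i)/n = (0 + 1 + … + 168)/169 = 169(169 − 1)/(2·169) = (169 − 1)/2.
Hence E[X] = Σ_{i=1}^{169} (169 − i)/169 = 84 ≈ 84.0000.

E[X] = 84 = 84.0000.


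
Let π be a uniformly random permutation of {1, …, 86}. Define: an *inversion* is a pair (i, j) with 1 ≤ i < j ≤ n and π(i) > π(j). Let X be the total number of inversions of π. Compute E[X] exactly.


Write X = Σ X_I over the C(86, 2) = 3655 pairs i < j, with X_I the indicator of one inversion.
There are 3655 indicators.
For each fixed pair i < j, the values π(i) and π(j) are two distinct elements of {1, …, 86} in uniformly random order; by symmetry P[π(i) > π(j)] = 1/2.
By linearity: E[X] = 3655 · (1/2) = C(86, 2) · (1/2) = 3655/2 = 3655/2 ≈ 1827.500.

E[X] = 3655/2 = 1827.500.


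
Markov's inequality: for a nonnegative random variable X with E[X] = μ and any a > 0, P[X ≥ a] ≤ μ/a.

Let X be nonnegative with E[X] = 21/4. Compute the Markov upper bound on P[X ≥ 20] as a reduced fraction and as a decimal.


μ = E[X] = 21/4, a = 20.
Markov: P[X ≥ 20] ≤ μ/a = (21/4)/20 = 21/80.
Numerically: ≈ 0.26250.
(Since a = 20 > μ = 5.25000, the bound 21/80 is < 1 and informative.)

P[X ≥ 20] ≤ 21/80 ≈ 0.26250.


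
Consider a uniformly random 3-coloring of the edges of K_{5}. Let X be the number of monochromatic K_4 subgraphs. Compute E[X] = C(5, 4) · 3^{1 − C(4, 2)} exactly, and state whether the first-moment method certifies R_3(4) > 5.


E[X] = C(5, 4) · 3^{1 − 6} = 5 · 3^{−5} = 5/243.
As a reduced fraction: E[X] = 5/243 ≈ 0.0205761.
Is E[X] < 1? YES.
Since E[X] < 1, there exists a 3-coloring of K_{5} with no monochromatic K_4; hence R_3(4) > 5.

E[X] = 5/243 ≈ 0.0205761; E[X] < 1, so R_3(4) > 5.


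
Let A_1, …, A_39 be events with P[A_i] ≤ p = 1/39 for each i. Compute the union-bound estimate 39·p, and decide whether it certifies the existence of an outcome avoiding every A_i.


Union bound: P[∪_{i=1}^{39} A_i] ≤ Σ_i P[A_i] ≤ 39·p = 39·(1/39) = 1.
Numerically: 1 ≈ 1.0000.
Is 1 < 1? NO.
Since the bound 1 is ≥ 1, the union bound is uninformative here; it does NOT by itself certify existence.

39·p = 1 ≈ 1.0000; existence NOT certified by the union bound.


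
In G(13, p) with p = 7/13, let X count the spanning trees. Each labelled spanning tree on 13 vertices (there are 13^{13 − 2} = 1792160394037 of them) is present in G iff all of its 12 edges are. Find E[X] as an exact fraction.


K_13 has 13^{13 − 2} = 1792160394037 labelled spanning trees.
For each such spanning tree H, let X_H = 1 if all 12 edges of H are present in G. Then P[X_H = 1] = p^{12} = (7/13)^{12} = 13841287201/23298085122481.
By linearity: E[X] = Σ_H E[X_H] = 1792160394037 · p^{12} = 1792160394037 · 13841287201/23298085122481 = 13841287201/13.
Numerically: E[X] ≈ 1.06e+09.

E[X] = 1792160394037 · (7/13)^{12} = 13841287201/13 ≈ 1.06e+09.


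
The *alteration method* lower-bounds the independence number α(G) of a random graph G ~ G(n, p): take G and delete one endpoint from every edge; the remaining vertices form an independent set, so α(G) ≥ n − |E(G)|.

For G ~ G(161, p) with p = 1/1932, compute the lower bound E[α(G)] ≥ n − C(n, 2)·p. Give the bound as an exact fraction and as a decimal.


E[|E(G)|] = C(161, 2)·p = 12880 · (1/1932) = 20/3.
E[α(G)] ≥ n − E[|E(G)|] = 161 − 20/3 = 463/3.
Numerically: ≈ 154.333.
(This is only a lower bound; the true E[α(G)] may be larger.)

E[α(G)] ≥ 463/3 ≈ 154.333.


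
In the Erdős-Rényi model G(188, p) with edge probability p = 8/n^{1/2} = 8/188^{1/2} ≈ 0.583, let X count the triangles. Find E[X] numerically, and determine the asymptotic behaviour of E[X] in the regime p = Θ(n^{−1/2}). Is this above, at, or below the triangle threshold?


Number of potential triangles: C(188, 3) = 1089836.
Each occurs with probability p³ ≈ (0.583)³ ≈ 1.98625e-01.
By linearity: E[X] = C(188, 3)·p³ ≈ 1089836 · 1.98625e-01 ≈ 216468.315.
Since α = 1/2 < 1, p = c/n^{1/2} ≫ 1/n is above the triangle threshold p ~ 1/n. Asymptotically E[X] ~ (c³/6)·n^{3(1−α)} = (8³/6)·n^{1.5} → ∞; triangles are abundant w.h.p.

E[X] ≈ 216468.315; in regime p = Θ(1/n^{1/2}) E[X] diverges (above the triangle threshold p ~ 1/n).


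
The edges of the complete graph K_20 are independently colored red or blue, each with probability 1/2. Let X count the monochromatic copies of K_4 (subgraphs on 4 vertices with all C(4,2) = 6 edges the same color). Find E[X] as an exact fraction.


Let X = Σ_S X_S over the C(20, 4) = 4845 subsets S of size 4, where X_S = 1 if the K_4 on S is monochromatic.
For a fixed S, the K_4 on S has C(4, 2) = 6 edges. P[all 6 edges red] = (1/2)^6, and likewise for blue, so P[monochromatic] = 2·(1/2)^6 = 2^{1 − 6} = 1/32.
By linearity of expectation: E[X] = C(20, 4) · 2^{1 − 6} = 4845 · 1/32 = 4845/32.
Numerically: E[X] ≈ 151.4062.

E[X] = C(20,4)·2^(1−C(4,2)) = 4845/32 ≈ 151.4062.


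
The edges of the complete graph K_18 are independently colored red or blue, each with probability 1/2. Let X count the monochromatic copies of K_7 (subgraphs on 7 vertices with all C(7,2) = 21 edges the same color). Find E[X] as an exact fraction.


Let X = Σ_S X_S over the C(18, 7) = 31824 subsets S of size 7, where X_S = 1 if the K_7 on S is monochromatic.
For a fixed S, the K_7 on S has C(7, 2) = 21 edges. P[all 21 edges red] = (1/2)^21, and likewise for blue, so P[monochromatic] = 2·(1/2)^21 = 2^{1 − 21} = 1/1048576.
By linearity: E[X] = C(18, 7) · 2^{1 − 21} = 31824 · 1/1048576 = 1989/65536.
Numerically: E[X] ≈ 0.03035.

E[X] = C(18,7)·2^(1−C(7,2)) = 1989/65536 ≈ 0.03035.


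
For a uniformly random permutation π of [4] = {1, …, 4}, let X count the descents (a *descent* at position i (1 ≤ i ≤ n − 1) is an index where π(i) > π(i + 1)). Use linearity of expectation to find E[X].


Write X = Σ X_I over i = 1, …, 3, with X_I the indicator of one descent.
There are 3 indicators.
For each fixed i, the pair (π(i), π(i+1)) is a uniformly random ordered pair of distinct values from {1, …, 4}; by symmetry P[π(i) > π(i+1)] = 1/2.
By linearity: E[X] = 3 · (1/2) = (4 − 1) · (1/2) = 3/2 ≈ 1.50000.

E[X] = 3/2 = 1.50000.


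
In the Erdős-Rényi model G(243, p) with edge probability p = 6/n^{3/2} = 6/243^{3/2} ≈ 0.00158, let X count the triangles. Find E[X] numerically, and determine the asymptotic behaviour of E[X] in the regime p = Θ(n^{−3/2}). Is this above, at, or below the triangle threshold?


Number of potential triangles: C(243, 3) = 2362041.
Each occurs with probability p³ ≈ (0.00158)³ ≈ 3.97398e-09.
By linearity: E[X] = C(243, 3)·p³ ≈ 2362041 · 3.97398e-09 ≈ 0.009.
Since α = 3/2 > 1, p = c/n^{3/2} = o(1/n) is below the triangle threshold p ~ 1/n. Asymptotically E[X] ~ (c³/6)·n^{3(1−α)} = (6³/6)·n^{-1.5} → 0, so by Markov's inequality G has no triangles w.h.p.

E[X] ≈ 0.009; in regime p = Θ(1/n^{3/2}) E[X] tends to 0 (below the triangle threshold p ~ 1/n).


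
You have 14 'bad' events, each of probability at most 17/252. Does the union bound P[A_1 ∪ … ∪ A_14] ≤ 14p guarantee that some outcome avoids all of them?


Union bound: P[∪_{i=1}^{14} A_i] ≤ Σ_i P[A_i] ≤ 14·p = 14·(17/252) = 17/18.
Numerically: 17/18 ≈ 0.9444.
Is 17/18 < 1? YES.
Since P[∪ A_i] ≤ 17/18 < 1, the complement has P[∩ A_i^c] ≥ 1 − 17/18 = 1/18 > 0, so some outcome avoids every A_i.

14·p = 17/18 ≈ 0.9444; existence CERTIFIED by the union bound.


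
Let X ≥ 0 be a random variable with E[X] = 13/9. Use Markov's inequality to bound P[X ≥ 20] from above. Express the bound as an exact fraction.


μ = E[X] = 13/9, a = 20.
Markov: P[X ≥ 20] ≤ μ/a = (13/9)/20 = 13/180.
Numerically: ≈ 0.072222.
(Since a = 20 > μ = 1.444444, the bound 13/180 is < 1 and informative.)

P[X ≥ 20] ≤ 13/180 ≈ 0.072222.


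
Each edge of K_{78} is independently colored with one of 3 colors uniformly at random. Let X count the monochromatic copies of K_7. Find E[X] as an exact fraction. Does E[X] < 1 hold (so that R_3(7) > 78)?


E[X] = C(78, 7) · 3^{1 − 21} = 2641902120 · 3^{−20} = 2641902120/3486784401.
As a reduced fraction: E[X] = 293544680/387420489 ≈ 0.758.
Is E[X] < 1? YES.
Since E[X] < 1, there exists a 3-coloring of K_{78} with no monochromatic K_7; hence R_3(7) > 78.

E[X] = 293544680/387420489 ≈ 0.758; E[X] < 1, so R_3(7) > 78.


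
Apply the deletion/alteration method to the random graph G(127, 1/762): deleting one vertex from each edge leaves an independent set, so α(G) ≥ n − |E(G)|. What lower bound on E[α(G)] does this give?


E[|E(G)|] = C(127, 2)·p = 8001 · (1/762) = 21/2.
E[α(G)] ≥ n − E[|E(G)|] = 127 − 21/2 = 233/2.
Numerically: ≈ 116.500.
(This is only a lower bound; the true E[α(G)] may be larger.)

E[α(G)] ≥ 233/2 ≈ 116.500.


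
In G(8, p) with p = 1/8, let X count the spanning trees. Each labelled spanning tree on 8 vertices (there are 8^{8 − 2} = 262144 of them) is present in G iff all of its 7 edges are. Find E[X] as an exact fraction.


K_8 has 8^{8 − 2} = 262144 labelled spanning trees.
For each such spanning tree H, let X_H = 1 if all 7 edges of H are present in G. Then P[X_H = 1] = p^{7} = (1/8)^{7} = 1/2097152.
By linearity: E[X] = Σ_H E[X_H] = 262144 · p^{7} = 262144 · 1/2097152 = 1/8.
Numerically: E[X] ≈ 0.125.

E[X] = 262144 · (1/8)^{7} = 1/8 ≈ 0.125.


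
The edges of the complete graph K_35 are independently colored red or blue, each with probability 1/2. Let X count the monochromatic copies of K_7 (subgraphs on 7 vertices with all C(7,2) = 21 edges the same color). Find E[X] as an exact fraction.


Let X = Σ_S X_S over the C(35, 7) = 6724520 subsets S of size 7, where X_S = 1 if the K_7 on S is monochromatic.
For a fixed S, the K_7 on S has C(7, 2) = 21 edges. P[all 21 edges red] = (1/2)^21, and likewise for blue, so P[monochromatic] = 2·(1/2)^21 = 2^{1 − 21} = 1/1048576.
By linearity of expectation: E[X] = C(35, 7) · 2^{1 − 21} = 6724520 · 1/1048576 = 840565/131072.
Numerically: E[X] ≈ 6.413002.

E[X] = C(35,7)·2^(1−C(7,2)) = 840565/131072 ≈ 6.413002.


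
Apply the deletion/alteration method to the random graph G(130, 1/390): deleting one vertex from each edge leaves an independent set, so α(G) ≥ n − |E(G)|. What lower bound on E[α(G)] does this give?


E[|E(G)|] = C(130, 2)·p = 8385 · (1/390) = 43/2.
E[α(G)] ≥ n − E[|E(G)|] = 130 − 43/2 = 217/2.
Numerically: ≈ 108.5000.
(This is only a lower bound; the true E[α(G)] may be larger.)

E[α(G)] ≥ 217/2 ≈ 108.5000.


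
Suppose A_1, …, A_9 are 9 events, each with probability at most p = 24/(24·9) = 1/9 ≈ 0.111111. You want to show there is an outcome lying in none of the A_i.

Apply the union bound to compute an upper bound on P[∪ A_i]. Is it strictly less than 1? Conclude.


Union bound: P[∪_{i=1}^{9} A_i] ≤ Σ_i P[A_i] ≤ 9·p = 9·(1/9) = 1.
Numerically: 1 ≈ 1.000000.
Is 1 < 1? NO.
Since the bound 1 is ≥ 1, the union bound is uninformative here; it does NOT by itself certify existence.

9·p = 1 ≈ 1.000000; existence NOT certified by the union bound.


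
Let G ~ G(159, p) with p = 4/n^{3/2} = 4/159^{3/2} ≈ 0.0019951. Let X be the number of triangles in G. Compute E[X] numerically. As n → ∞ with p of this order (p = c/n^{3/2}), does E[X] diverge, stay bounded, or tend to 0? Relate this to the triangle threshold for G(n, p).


Number of potential triangles: C(159, 3) = 657359.
Each occurs with probability p³ ≈ (0.0019951)³ ≈ 7.9413240e-09.
By linearity: E[X] = C(159, 3)·p³ ≈ 657359 · 7.9413240e-09 ≈ 0.00522.
Since α = 3/2 > 1, p = c/n^{3/2} = o(1/n) is below the triangle threshold p ~ 1/n. Asymptotically E[X] ~ (c³/6)·n^{3(1−α)} = (4³/6)·n^{-1.5} → 0, so by Markov's inequality G has no triangles w.h.p.

E[X] ≈ 0.00522; in regime p = Θ(1/n^{3/2}) E[X] tends to 0 (below the triangle threshold p ~ 1/n).


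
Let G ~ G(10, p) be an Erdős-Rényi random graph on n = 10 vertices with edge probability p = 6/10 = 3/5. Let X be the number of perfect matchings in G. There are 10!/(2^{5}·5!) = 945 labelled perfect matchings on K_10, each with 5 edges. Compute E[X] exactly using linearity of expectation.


K_10 has 10!/(2^{5}·5!) = 945 labelled perfect matchings.
For each such perfect matching H, let X_H = 1 if all 5 edges of H are present in G. Then P[X_H = 1] = p^{5} = (3/5)^{5} = 243/3125.
Summing the indicators: E[X] = Σ_H E[X_H] = 945 · p^{5} = 945 · 243/3125 = 45927/625.
Numerically: E[X] ≈ 73.5.

E[X] = 945 · (3/5)^{5} = 45927/625 ≈ 73.5.


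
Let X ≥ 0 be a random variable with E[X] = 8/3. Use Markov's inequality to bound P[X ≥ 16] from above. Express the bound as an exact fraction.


μ = E[X] = 8/3, a = 16.
Markov: P[X ≥ 16] ≤ μ/a = (8/3)/16 = 1/6.
Numerically: ≈ 0.167.
(Since a = 16 > μ = 2.667, the bound 1/6 is < 1 and informative.)

P[X ≥ 16] ≤ 1/6 ≈ 0.167.


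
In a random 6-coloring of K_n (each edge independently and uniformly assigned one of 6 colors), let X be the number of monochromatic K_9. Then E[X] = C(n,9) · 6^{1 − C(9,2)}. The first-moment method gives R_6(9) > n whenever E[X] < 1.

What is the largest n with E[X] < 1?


We need C(n, 9) · 6^{1 − 36} < 1, i.e. C(n, 9) < 6^{36 − 1} = 1719070799748422591028658176.
Check values of n near the boundary:
  n = 4404: C(4404, 9) = 1703375445537161676647015880; 1703375445537161676647015880 < 1719070799748422591028658176? YES
  n = 4405: C(4405, 9) = 1706862792900636302463627150; 1706862792900636302463627150 < 1719070799748422591028658176? YES
  n = 4406: C(4406, 9) = 1710356485221788389505285700; 1710356485221788389505285700 < 1719070799748422591028658176? YES
  n = 4407: C(4407, 9) = 1713856532599459170657070050; 1713856532599459170657070050 < 1719070799748422591028658176? YES
  n = 4408: C(4408, 9) = 1717362945146264156457459600; 1717362945146264156457459600 < 1719070799748422591028658176? YES
  n = 4409: C(4409, 9) = 1720875732988608787686577131; 1720875732988608787686577131 < 1719070799748422591028658176? NO
  n = 4410: C(4410, 9) = 1724394906266704102180823710; 1724394906266704102180823710 < 1719070799748422591028658176? NO
The largest n with C(n, 9) < 1719070799748422591028658176 is n = 4408 (where E[X] = 35778394690547169926197075/35813974994758803979763712 ≈ 0.9990065). Hence R_6(9) > 4408, i.e. R_6(9) ≥ 4409.

Largest n = 4408; hence R_6(9) > 4408.


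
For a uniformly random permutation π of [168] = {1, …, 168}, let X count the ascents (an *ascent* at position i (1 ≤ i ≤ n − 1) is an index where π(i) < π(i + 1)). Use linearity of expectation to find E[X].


Write X = Σ X_I over i = 1, …, 167, with X_I the indicator of one ascent.
There are 167 indicators.
For each fixed i, the pair (π(i), π(i+1)) is a uniformly random ordered pair of distinct values from {1, …, 168}; by symmetry P[π(i) < π(i+1)] = 1/2.
By linearity: E[X] = 167 · (1/2) = (168 − 1) · (1/2) = 167/2 ≈ 83.50000.

E[X] = 167/2 = 83.50000.


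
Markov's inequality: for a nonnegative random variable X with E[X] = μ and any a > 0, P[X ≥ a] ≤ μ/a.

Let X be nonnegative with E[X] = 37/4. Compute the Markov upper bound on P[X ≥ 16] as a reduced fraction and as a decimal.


μ = E[X] = 37/4, a = 16.
Markov: P[X ≥ 16] ≤ μ/a = (37/4)/16 = 37/64.
Numerically: ≈ 0.578125.
(Since a = 16 > μ = 9.250000, the bound 37/64 is < 1 and informative.)

P[X ≥ 16] ≤ 37/64 ≈ 0.578125.


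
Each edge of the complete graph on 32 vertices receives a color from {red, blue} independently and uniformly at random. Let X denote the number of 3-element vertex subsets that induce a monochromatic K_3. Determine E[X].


Let X = Σ_S X_S over the C(32, 3) = 4960 subsets S of size 3, where X_S = 1 if the K_3 on S is monochromatic.
For a fixed S, the K_3 on S has C(3, 2) = 3 edges. P[all 3 edges red] = (1/2)^3, and likewise for blue, so P[monochromatic] = 2·(1/2)^3 = 2^{1 − 3} = 1/4.
Summing: E[X] = C(32, 3) · 2^{1 − 3} = 4960 · 1/4 = 1240.
Numerically: E[X] ≈ 1240.0000.

E[X] = C(32,3)·2^(1−C(3,2)) = 1240 ≈ 1240.0000.


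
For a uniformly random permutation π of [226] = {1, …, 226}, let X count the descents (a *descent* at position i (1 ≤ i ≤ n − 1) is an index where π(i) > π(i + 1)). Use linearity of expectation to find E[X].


Write X = Σ X_I over i = 1, …, 225, with X_I the indicator of one descent.
There are 225 indicators.
For each fixed i, the pair (π(i), π(i+1)) is a uniformly random ordered pair of distinct values from {1, …, 226}; by symmetry P[π(i) > π(i+1)] = 1/2.
By linearity: E[X] = 225 · (1/2) = (226 − 1) · (1/2) = 225/2 ≈ 112.50000.

E[X] = 225/2 = 112.50000.


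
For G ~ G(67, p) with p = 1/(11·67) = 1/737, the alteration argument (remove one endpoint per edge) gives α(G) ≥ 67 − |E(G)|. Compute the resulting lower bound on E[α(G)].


E[|E(G)|] = C(67, 2)·p = 2211 · (1/737) = 3.
E[α(G)] ≥ n − E[|E(G)|] = 67 − 3 = 64.
Numerically: ≈ 64.000000.
(This is only a lower bound; the true E[α(G)] may be larger.)

E[α(G)] ≥ 64 ≈ 64.000000.


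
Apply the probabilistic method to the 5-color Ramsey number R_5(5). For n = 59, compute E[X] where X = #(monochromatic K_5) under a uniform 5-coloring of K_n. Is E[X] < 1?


E[X] = C(59, 5) · 5^{1 − 10} = 5006386 · 5^{−9} = 5006386/1953125.
As a reduced fraction: E[X] = 5006386/1953125 ≈ 2.56327.
Is E[X] < 1? NO.
Since E[X] ≥ 1, the first-moment bound is inconclusive at n = 59; it does NOT by itself certify R_5(5) > 59.

E[X] = 5006386/1953125 ≈ 2.56327; E[X] ≥ 1; first-moment method inconclusive here.


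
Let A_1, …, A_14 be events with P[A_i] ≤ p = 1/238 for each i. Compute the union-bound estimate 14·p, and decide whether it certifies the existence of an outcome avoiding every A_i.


Union bound: P[∪_{i=1}^{14} A_i] ≤ Σ_i P[A_i] ≤ 14·p = 14·(1/238) = 1/17.
Numerically: 1/17 ≈ 0.059.
Is 1/17 < 1? YES.
Since P[∪ A_i] ≤ 1/17 < 1, the complement has P[∩ A_i^c] ≥ 1 − 1/17 = 16/17 > 0, so some outcome avoids every A_i.

14·p = 1/17 ≈ 0.059; existence CERTIFIED by the union bound.


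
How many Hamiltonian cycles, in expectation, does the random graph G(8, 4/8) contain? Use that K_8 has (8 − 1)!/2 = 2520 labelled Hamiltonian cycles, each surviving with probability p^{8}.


K_8 has (8 − 1)!/2 = 2520 labelled Hamiltonian cycles.
For each such Hamiltonian cycle H, let X_H = 1 if all 8 edges of H are present in G. Then P[X_H = 1] = p^{8} = (1/2)^{8} = 1/256.
By linearity of expectation: E[X] = Σ_H E[X_H] = 2520 · p^{8} = 2520 · 1/256 = 315/32.
Numerically: E[X] ≈ 9.84.

E[X] = 2520 · (1/2)^{8} = 315/32 ≈ 9.84.


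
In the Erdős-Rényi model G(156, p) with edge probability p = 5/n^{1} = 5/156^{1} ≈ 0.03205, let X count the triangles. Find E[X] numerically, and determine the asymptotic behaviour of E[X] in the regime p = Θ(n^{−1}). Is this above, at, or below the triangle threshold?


Number of potential triangles: C(156, 3) = 620620.
Each occurs with probability p³ ≈ (0.03205)³ ≈ 3.292579e-05.
By linearity: E[X] = C(156, 3)·p³ ≈ 620620 · 3.292579e-05 ≈ 20.4344.
Here α = 1, so p = 5/n is exactly at the triangle threshold p ~ 1/n. Asymptotically E[X] → c³/6 = 5³/6 = 125/6 ≈ 20.8333, a bounded constant. In this regime the triangle count is asymptotically Poisson(c³/6).

E[X] ≈ 20.4344; in regime p = Θ(1/n^{1}) E[X] stays bounded (at the triangle threshold p ~ 1/n).


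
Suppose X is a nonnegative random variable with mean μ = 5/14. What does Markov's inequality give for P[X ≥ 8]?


μ = E[X] = 5/14, a = 8.
Markov: P[X ≥ 8] ≤ μ/a = (5/14)/8 = 5/112.
Numerically: ≈ 0.0446.
(Since a = 8 > μ = 0.3571, the bound 5/112 is < 1 and informative.)

P[X ≥ 8] ≤ 5/112 ≈ 0.0446.


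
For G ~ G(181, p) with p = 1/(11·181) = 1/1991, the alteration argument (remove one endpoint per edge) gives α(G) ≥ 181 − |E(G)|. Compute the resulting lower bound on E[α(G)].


E[|E(G)|] = C(181, 2)·p = 16290 · (1/1991) = 90/11.
E[α(G)] ≥ n − E[|E(G)|] = 181 − 90/11 = 1901/11.
Numerically: ≈ 172.818.
(This is only a lower bound; the true E[α(G)] may be larger.)

E[α(G)] ≥ 1901/11 ≈ 172.818.


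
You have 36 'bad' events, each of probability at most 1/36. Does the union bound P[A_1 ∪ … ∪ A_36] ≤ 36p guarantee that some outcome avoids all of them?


Union bound: P[∪_{i=1}^{36} A_i] ≤ Σ_i P[A_i] ≤ 36·p = 36·(1/36) = 1.
Numerically: 1 ≈ 1.0000.
Is 1 < 1? NO.
Since the bound 1 is ≥ 1, the union bound is uninformative here; it does NOT by itself certify existence.

36·p = 1 ≈ 1.0000; existence NOT certified by the union bound.


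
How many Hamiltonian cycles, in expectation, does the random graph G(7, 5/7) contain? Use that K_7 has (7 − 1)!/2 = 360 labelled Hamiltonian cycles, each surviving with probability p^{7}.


K_7 has (7 − 1)!/2 = 360 labelled Hamiltonian cycles.
For each such Hamiltonian cycle H, let X_H = 1 if all 7 edges of H are present in G. Then P[X_H = 1] = p^{7} = (5/7)^{7} = 78125/823543.
By linearity of expectation: E[X] = Σ_H E[X_H] = 360 · p^{7} = 360 · 78125/823543 = 28125000/823543.
Numerically: E[X] ≈ 34.1512.

E[X] = 360 · (5/7)^{7} = 28125000/823543 ≈ 34.1512.


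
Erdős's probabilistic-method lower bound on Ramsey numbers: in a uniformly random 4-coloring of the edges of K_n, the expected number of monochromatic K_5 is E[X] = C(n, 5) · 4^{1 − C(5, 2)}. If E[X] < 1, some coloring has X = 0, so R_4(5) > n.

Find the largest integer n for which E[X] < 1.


We need C(n, 5) · 4^{1 − 10} < 1, i.e. C(n, 5) < 4^{10 − 1} = 262144.
Check values of n near the boundary:
  n = 31: C(31, 5) = 169911; 169911 < 262144? YES
  n = 32: C(32, 5) = 201376; 201376 < 262144? YES
  n = 33: C(33, 5) = 237336; 237336 < 262144? YES
  n = 34: C(34, 5) = 278256; 278256 < 262144? NO
The largest n with C(n, 5) < 262144 is n = 33 (where E[X] = 29667/32768 ≈ 0.90536). Hence R_4(5) > 33, i.e. R_4(5) ≥ 34.

Largest n = 33; hence R_4(5) > 33.


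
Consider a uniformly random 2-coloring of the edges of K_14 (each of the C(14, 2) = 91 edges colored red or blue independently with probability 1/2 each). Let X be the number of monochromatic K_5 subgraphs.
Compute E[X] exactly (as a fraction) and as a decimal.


Let X = Σ_S X_S over the C(14, 5) = 2002 subsets S of size 5, where X_S = 1 if the K_5 on S is monochromatic.
For a fixed S, the K_5 on S has C(5, 2) = 10 edges. P[all 10 edges red] = (1/2)^10, and likewise for blue, so P[monochromatic] = 2·(1/2)^10 = 2^{1 − 10} = 1/512.
By linearity: E[X] = C(14, 5) · 2^{1 − 10} = 2002 · 1/512 = 1001/256.
Numerically: E[X] ≈ 3.91016.

E[X] = C(14,5)·2^(1−C(5,2)) = 1001/256 ≈ 3.91016.


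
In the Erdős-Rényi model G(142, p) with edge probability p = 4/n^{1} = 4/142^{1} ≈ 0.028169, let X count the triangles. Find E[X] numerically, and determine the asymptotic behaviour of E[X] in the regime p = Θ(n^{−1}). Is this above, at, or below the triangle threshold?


Number of potential triangles: C(142, 3) = 467180.
Each occurs with probability p³ ≈ (0.028169)³ ≈ 2.23519255e-05.
By linearity: E[X] = C(142, 3)·p³ ≈ 467180 · 2.23519255e-05 ≈ 10.442373.
Here α = 1, so p = 4/n is exactly at the triangle threshold p ~ 1/n. Asymptotically E[X] → c³/6 = 4³/6 = 32/3 ≈ 10.666667, a bounded constant. In this regime the triangle count is asymptotically Poisson(c³/6).

E[X] ≈ 10.442373; in regime p = Θ(1/n^{1}) E[X] stays bounded (at the triangle threshold p ~ 1/n).


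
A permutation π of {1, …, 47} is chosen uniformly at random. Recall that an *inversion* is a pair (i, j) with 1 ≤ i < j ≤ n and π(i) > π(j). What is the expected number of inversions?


Write X = Σ X_I over the C(47, 2) = 1081 pairs i < j, with X_I the indicator of one inversion.
There are 1081 indicators.
For each fixed pair i < j, the values π(i) and π(j) are two distinct elements of {1, …, 47} in uniformly random order; by symmetry P[π(i) > π(j)] = 1/2.
By linearity: E[X] = 1081 · (1/2) = C(47, 2) · (1/2) = 1081/2 = 1081/2 ≈ 540.5000.

E[X] = 1081/2 = 540.5000.


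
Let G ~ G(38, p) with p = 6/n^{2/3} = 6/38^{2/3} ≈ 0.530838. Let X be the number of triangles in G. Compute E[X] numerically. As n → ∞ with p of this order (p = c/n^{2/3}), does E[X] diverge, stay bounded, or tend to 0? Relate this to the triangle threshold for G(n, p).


Number of potential triangles: C(38, 3) = 8436.
Each occurs with probability p³ ≈ (0.530838)³ ≈ 1.49584488e-01.
By linearity: E[X] = C(38, 3)·p³ ≈ 8436 · 1.49584488e-01 ≈ 1261.894737.
Since α = 2/3 < 1, p = c/n^{2/3} ≫ 1/n is above the triangle threshold p ~ 1/n. Asymptotically E[X] ~ (c³/6)·n^{3(1−α)} = (6³/6)·n^{1} → ∞; triangles are abundant w.h.p.

E[X] ≈ 1261.894737; in regime p = Θ(1/n^{2/3}) E[X] diverges (above the triangle threshold p ~ 1/n).


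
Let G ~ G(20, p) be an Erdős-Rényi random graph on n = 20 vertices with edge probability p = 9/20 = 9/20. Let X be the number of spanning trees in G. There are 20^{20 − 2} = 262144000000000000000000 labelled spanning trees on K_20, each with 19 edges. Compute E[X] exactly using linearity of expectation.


K_20 has 20^{20 − 2} = 262144000000000000000000 labelled spanning trees.
For each such spanning tree H, let X_H = 1 if all 19 edges of H are present in G. Then P[X_H = 1] = p^{19} = (9/20)^{19} = 1350851717672992089/5242880000000000000000000.
By linearity of expectation: E[X] = Σ_H E[X_H] = 262144000000000000000000 · p^{19} = 262144000000000000000000 · 1350851717672992089/5242880000000000000000000 = 1350851717672992089/20.
Numerically: E[X] ≈ 6.75e+16.

E[X] = 262144000000000000000000 · (9/20)^{19} = 1350851717672992089/20 ≈ 6.75e+16.


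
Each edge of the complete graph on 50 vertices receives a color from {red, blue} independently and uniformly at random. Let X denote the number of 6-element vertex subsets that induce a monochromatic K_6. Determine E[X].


Let X = Σ_S X_S over the C(50, 6) = 15890700 subsets S of size 6, where X_S = 1 if the K_6 on S is monochromatic.
For a fixed S, the K_6 on S has C(6, 2) = 15 edges. P[all 15 edges red] = (1/2)^15, and likewise for blue, so P[monochromatic] = 2·(1/2)^15 = 2^{1 − 15} = 1/16384.
Summing: E[X] = C(50, 6) · 2^{1 − 15} = 15890700 · 1/16384 = 3972675/4096.
Numerically: E[X] ≈ 969.8914.

E[X] = C(50,6)·2^(1−C(6,2)) = 3972675/4096 ≈ 969.8914.


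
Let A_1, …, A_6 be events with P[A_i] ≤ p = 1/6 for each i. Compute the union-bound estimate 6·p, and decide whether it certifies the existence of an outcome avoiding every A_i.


Union bound: P[∪_{i=1}^{6} A_i] ≤ Σ_i P[A_i] ≤ 6·p = 6·(1/6) = 1.
Numerically: 1 ≈ 1.0000000.
Is 1 < 1? NO.
Since the bound 1 is ≥ 1, the union bound is uninformative here; it does NOT by itself certify existence.

6·p = 1 ≈ 1.0000000; existence NOT certified by the union bound.


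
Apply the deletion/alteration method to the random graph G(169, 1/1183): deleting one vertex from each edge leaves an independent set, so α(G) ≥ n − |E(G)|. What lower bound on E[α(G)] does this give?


E[|E(G)|] = C(169, 2)·p = 14196 · (1/1183) = 12.
E[α(G)] ≥ n − E[|E(G)|] = 169 − 12 = 157.
Numerically: ≈ 157.0000.
(This is only a lower bound; the true E[α(G)] may be larger.)

E[α(G)] ≥ 157 ≈ 157.0000.


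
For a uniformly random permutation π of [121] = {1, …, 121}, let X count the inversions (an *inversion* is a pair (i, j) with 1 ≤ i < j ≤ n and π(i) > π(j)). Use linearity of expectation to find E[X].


Write X = Σ X_I over the C(121, 2) = 7260 pairs i < j, with X_I the indicator of one inversion.
There are 7260 indicators.
For each fixed pair i < j, the values π(i) and π(j) are two distinct elements of {1, …, 121} in uniformly random order; by symmetry P[π(i) > π(j)] = 1/2.
By linearity: E[X] = 7260 · (1/2) = C(121, 2) · (1/2) = 7260/2 = 3630 ≈ 3630.0000.

E[X] = 3630 = 3630.0000.


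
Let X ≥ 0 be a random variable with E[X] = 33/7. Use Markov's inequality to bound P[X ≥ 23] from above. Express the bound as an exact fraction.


μ = E[X] = 33/7, a = 23.
Markov: P[X ≥ 23] ≤ μ/a = (33/7)/23 = 33/161.
Numerically: ≈ 0.20497.
(Since a = 23 > μ = 4.71429, the bound 33/161 is < 1 and informative.)

P[X ≥ 23] ≤ 33/161 ≈ 0.20497.


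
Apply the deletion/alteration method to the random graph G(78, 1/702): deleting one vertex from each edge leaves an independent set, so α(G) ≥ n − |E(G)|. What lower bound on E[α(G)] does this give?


E[|E(G)|] = C(78, 2)·p = 3003 · (1/702) = 77/18.
E[α(G)] ≥ n − E[|E(G)|] = 78 − 77/18 = 1327/18.
Numerically: ≈ 73.7222.
(This is only a lower bound; the true E[α(G)] may be larger.)

E[α(G)] ≥ 1327/18 ≈ 73.7222.


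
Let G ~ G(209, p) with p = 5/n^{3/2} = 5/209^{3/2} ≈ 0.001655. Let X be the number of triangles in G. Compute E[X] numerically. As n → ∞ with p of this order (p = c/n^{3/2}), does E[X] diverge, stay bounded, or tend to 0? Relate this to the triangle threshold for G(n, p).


Number of potential triangles: C(209, 3) = 1499784.
Each occurs with probability p³ ≈ (0.001655)³ ≈ 4.531602e-09.
By linearity: E[X] = C(209, 3)·p³ ≈ 1499784 · 4.531602e-09 ≈ 0.0068.
Since α = 3/2 > 1, p = c/n^{3/2} = o(1/n) is below the triangle threshold p ~ 1/n. Asymptotically E[X] ~ (c³/6)·n^{3(1−α)} = (5³/6)·n^{-1.5} → 0, so by Markov's inequality G has no triangles w.h.p.

E[X] ≈ 0.0068; in regime p = Θ(1/n^{3/2}) E[X] tends to 0 (below the triangle threshold p ~ 1/n).


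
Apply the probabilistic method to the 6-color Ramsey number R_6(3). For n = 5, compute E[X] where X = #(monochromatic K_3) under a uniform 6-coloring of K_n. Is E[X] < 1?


E[X] = C(5, 3) · 6^{1 − 3} = 10 · 6^{−2} = 10/36.
As a reduced fraction: E[X] = 5/18 ≈ 0.277778.
Is E[X] < 1? YES.
Since E[X] < 1, there exists a 6-coloring of K_{5} with no monochromatic K_3; hence R_6(3) > 5.

E[X] = 5/18 ≈ 0.277778; E[X] < 1, so R_6(3) > 5.


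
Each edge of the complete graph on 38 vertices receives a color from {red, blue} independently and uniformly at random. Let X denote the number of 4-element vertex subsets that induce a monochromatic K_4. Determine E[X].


Let X = Σ_S X_S over the C(38, 4) = 73815 subsets S of size 4, where X_S = 1 if the K_4 on S is monochromatic.
For a fixed S, the K_4 on S has C(4, 2) = 6 edges. P[all 6 edges red] = (1/2)^6, and likewise for blue, so P[monochromatic] = 2·(1/2)^6 = 2^{1 − 6} = 1/32.
By linearity: E[X] = C(38, 4) · 2^{1 − 6} = 73815 · 1/32 = 73815/32.
Numerically: E[X] ≈ 2306.718750.

E[X] = C(38,4)·2^(1−C(4,2)) = 73815/32 ≈ 2306.718750.


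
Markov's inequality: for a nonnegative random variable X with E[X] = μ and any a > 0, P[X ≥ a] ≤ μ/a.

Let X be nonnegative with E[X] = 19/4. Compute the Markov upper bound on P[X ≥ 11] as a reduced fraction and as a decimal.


μ = E[X] = 19/4, a = 11.
Markov: P[X ≥ 11] ≤ μ/a = (19/4)/11 = 19/44.
Numerically: ≈ 0.4318.
(Since a = 11 > μ = 4.7500, the bound 19/44 is < 1 and informative.)

P[X ≥ 11] ≤ 19/44 ≈ 0.4318.


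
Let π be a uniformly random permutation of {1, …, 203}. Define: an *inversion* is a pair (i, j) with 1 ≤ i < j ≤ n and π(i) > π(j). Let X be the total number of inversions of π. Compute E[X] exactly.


Write X = Σ X_I over the C(203, 2) = 20503 pairs i < j, with X_I the indicator of one inversion.
There are 20503 indicators.
For each fixed pair i < j, the values π(i) and π(j) are two distinct elements of {1, …, 203} in uniformly random order; by symmetry P[π(i) > π(j)] = 1/2.
By linearity: E[X] = 20503 · (1/2) = C(203, 2) · (1/2) = 20503/2 = 20503/2 ≈ 10251.500000.

E[X] = 20503/2 = 10251.500000.


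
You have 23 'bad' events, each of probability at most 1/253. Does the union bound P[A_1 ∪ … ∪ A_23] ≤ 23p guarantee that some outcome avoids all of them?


Union bound: P[∪_{i=1}^{23} A_i] ≤ Σ_i P[A_i] ≤ 23·p = 23·(1/253) = 1/11.
Numerically: 1/11 ≈ 0.091.
Is 1/11 < 1? YES.
Since P[∪ A_i] ≤ 1/11 < 1, the complement has P[∩ A_i^c] ≥ 1 − 1/11 = 10/11 > 0, so some outcome avoids every A_i.

23·p = 1/11 ≈ 0.091; existence CERTIFIED by the union bound.


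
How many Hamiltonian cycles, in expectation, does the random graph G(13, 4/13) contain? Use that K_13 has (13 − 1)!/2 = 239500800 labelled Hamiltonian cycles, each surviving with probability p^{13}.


K_13 has (13 − 1)!/2 = 239500800 labelled Hamiltonian cycles.
For each such Hamiltonian cycle H, let X_H = 1 if all 13 edges of H are present in G. Then P[X_H = 1] = p^{13} = (4/13)^{13} = 67108864/302875106592253.
By linearity: E[X] = Σ_H E[X_H] = 239500800 · p^{13} = 239500800 · 67108864/302875106592253 = 16072626615091200/302875106592253.
Numerically: E[X] ≈ 53.07.

E[X] = 239500800 · (4/13)^{13} = 16072626615091200/302875106592253 ≈ 53.07.


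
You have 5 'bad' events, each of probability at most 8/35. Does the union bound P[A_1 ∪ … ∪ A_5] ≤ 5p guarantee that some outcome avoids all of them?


Union bound: P[∪_{i=1}^{5} A_i] ≤ Σ_i P[A_i] ≤ 5·p = 5·(8/35) = 8/7.
Numerically: 8/7 ≈ 1.14286.
Is 8/7 < 1? NO.
Since the bound 8/7 is ≥ 1, the union bound is uninformative here; it does NOT by itself certify existence.

5·p = 8/7 ≈ 1.14286; existence NOT certified by the union bound.


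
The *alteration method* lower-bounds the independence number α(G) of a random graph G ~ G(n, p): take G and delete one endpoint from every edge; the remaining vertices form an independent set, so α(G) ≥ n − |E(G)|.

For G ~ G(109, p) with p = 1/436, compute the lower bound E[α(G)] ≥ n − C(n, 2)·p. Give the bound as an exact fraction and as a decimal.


E[|E(G)|] = C(109, 2)·p = 5886 · (1/436) = 27/2.
E[α(G)] ≥ n − E[|E(G)|] = 109 − 27/2 = 191/2.
Numerically: ≈ 95.500000.
(This is only a lower bound; the true E[α(G)] may be larger.)

E[α(G)] ≥ 191/2 ≈ 95.500000.


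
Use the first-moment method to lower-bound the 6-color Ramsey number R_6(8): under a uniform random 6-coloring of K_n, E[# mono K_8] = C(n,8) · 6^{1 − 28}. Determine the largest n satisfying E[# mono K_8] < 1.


We need C(n, 8) · 6^{1 − 28} < 1, i.e. C(n, 8) < 6^{28 − 1} = 1023490369077469249536.
Check values of n near the boundary:
  n = 1593: C(1593, 8) = 1010555394551193970323; 1010555394551193970323 < 1023490369077469249536? YES
  n = 1594: C(1594, 8) = 1015652773590544255167; 1015652773590544255167 < 1023490369077469249536? YES
  n = 1595: C(1595, 8) = 1020772636343363633895; 1020772636343363633895 < 1023490369077469249536? YES
  n = 1596: C(1596, 8) = 1025915067760710553965; 1025915067760710553965 < 1023490369077469249536? NO
  n = 1597: C(1597, 8) = 1031080153060953275445; 1031080153060953275445 < 1023490369077469249536? NO
  n = 1598: C(1598, 8) = 1036267977730442348529; 1036267977730442348529 < 1023490369077469249536? NO
The largest n with C(n, 8) < 1023490369077469249536 is n = 1595 (where E[X] = 113419181815929292655/113721152119718805504 ≈ 0.9973). Hence R_6(8) > 1595, i.e. R_6(8) ≥ 1596.

Largest n = 1595; hence R_6(8) > 1595.


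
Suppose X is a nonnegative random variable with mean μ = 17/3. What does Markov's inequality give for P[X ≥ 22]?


μ = E[X] = 17/3, a = 22.
Markov: P[X ≥ 22] ≤ μ/a = (17/3)/22 = 17/66.
Numerically: ≈ 0.25758.
(Since a = 22 > μ = 5.66667, the bound 17/66 is < 1 and informative.)

P[X ≥ 22] ≤ 17/66 ≈ 0.25758.


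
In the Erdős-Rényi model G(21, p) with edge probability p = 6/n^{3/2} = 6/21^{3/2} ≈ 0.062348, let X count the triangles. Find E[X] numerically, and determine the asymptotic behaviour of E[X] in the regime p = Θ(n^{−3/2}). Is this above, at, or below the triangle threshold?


Number of potential triangles: C(21, 3) = 1330.
Each occurs with probability p³ ≈ (0.062348)³ ≈ 2.42363338e-04.
By linearity: E[X] = C(21, 3)·p³ ≈ 1330 · 2.42363338e-04 ≈ 0.322343.
Since α = 3/2 > 1, p = c/n^{3/2} = o(1/n) is below the triangle threshold p ~ 1/n. Asymptotically E[X] ~ (c³/6)·n^{3(1−α)} = (6³/6)·n^{-1.5} → 0, so by Markov's inequality G has no triangles w.h.p.

E[X] ≈ 0.322343; in regime p = Θ(1/n^{3/2}) E[X] tends to 0 (below the triangle threshold p ~ 1/n).


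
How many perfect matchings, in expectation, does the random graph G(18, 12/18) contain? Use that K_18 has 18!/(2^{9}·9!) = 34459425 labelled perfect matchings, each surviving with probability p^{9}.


K_18 has 18!/(2^{9}·9!) = 34459425 labelled perfect matchings.
For each such perfect matching H, let X_H = 1 if all 9 edges of H are present in G. Then P[X_H = 1] = p^{9} = (2/3)^{9} = 512/19683.
By linearity: E[X] = Σ_H E[X_H] = 34459425 · p^{9} = 34459425 · 512/19683 = 217817600/243.
Numerically: E[X] ≈ 8.96e+05.

E[X] = 34459425 · (2/3)^{9} = 217817600/243 ≈ 8.96e+05.


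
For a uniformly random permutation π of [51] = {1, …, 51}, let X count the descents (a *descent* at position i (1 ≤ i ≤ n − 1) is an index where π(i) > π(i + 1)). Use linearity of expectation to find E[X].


Write X = Σ X_I over i = 1, …, 50, with X_I the indicator of one descent.
There are 50 indicators.
For each fixed i, the pair (π(i), π(i+1)) is a uniformly random ordered pair of distinct values from {1, …, 51}; by symmetry P[π(i) > π(i+1)] = 1/2.
By linearity: E[X] = 50 · (1/2) = (51 − 1) · (1/2) = 25 ≈ 25.00000.

E[X] = 25 = 25.00000.
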